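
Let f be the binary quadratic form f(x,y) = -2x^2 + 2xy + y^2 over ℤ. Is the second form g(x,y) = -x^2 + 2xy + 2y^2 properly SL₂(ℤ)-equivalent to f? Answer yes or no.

D₁ = 12, D₂ = 12
river cycle of f (length 2): (1, 2, -2), (-2, 2, 1)
river cycle of g (length 2): (2, 2, -1), (-1, 2, 2)
cycles differ ⇒ inequivalent

no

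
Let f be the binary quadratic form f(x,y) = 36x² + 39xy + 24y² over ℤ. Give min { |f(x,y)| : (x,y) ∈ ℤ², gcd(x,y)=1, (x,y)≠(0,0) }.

translate: b→-33 (≡39 mod 72), so (36,39,24)→(36,-33,21)
flip: (36,-33,21)→(21,33,36)
translate: b→-9 (≡33 mod 42), so (21,33,36)→(21,-9,24)
reduced (well bottom): (21,-9,24) with a≤c, −a<b≤a
well minimum = a = 21

21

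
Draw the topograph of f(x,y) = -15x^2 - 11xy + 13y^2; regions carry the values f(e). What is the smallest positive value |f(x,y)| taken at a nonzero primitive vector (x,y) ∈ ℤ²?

descent: ρ → (13,11,-15)  [lands on river]
river: ρ → (-15,19,9)
river: ρ → (9,17,-17)
river: ρ → (-17,17,9)
river: ρ → (9,19,-15)
river: ρ → (-15,11,13)
river: ρ → (13,15,-13)
river: ρ → (-13,11,15)
river: ρ → (15,19,-9)
river: ρ → (-9,17,17)
river: ρ → (17,17,-9)
river: ρ → (-9,19,15)
river: ρ → (15,11,-13)
river: ρ → (-13,15,13)
closes: descent 1, river 14
min |a| on river = 9

9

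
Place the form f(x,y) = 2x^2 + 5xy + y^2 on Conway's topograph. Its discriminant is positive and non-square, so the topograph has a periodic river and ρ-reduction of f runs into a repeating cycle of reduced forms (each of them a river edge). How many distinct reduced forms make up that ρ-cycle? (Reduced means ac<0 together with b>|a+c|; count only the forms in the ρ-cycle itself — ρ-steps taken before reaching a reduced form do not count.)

D = 17, ⌊√D⌋ = 4
descent: ρ → (1,3,-2)  [lands on river]
river: ρ → (-2,1,2)
river: ρ → (2,3,-1)
river: ρ → (-1,3,2)
river: ρ → (2,1,-2)
river: ρ → (-2,3,1)
ρ-cycle length = 6 (tail of 1 descent step not counted)

6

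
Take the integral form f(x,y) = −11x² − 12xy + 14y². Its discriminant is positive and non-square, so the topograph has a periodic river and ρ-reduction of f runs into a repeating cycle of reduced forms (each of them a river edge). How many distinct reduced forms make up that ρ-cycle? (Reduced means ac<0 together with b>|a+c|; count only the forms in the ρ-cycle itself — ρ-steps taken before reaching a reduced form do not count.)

D = 760, ⌊√D⌋ = 27
descent: ρ → (14,12,-11)  [lands on river]
river: ρ → (-11,10,15)
river: ρ → (15,20,-6)
river: ρ → (-6,16,21)
river: ρ → (21,26,-1)
river: ρ → (-1,26,21)
river: ρ → (21,16,-6)
river: ρ → (-6,20,15)
river: ρ → (15,10,-11)
river: ρ → (-11,12,14)
river: ρ → (14,16,-9)
river: ρ → (-9,20,10)
river: ρ → (10,20,-9)
river: ρ → (-9,16,14)
ρ-cycle length = 14 (tail of 1 descent step not counted)

14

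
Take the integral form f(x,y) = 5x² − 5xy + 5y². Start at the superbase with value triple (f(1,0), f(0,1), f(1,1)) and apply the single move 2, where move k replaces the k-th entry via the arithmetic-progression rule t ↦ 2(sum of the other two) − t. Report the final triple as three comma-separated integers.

start (5,5,5) = (f(1,0),f(0,1),f(1,1))
replace slot 2: 2·(5+5) − 5 = 15 → (5,15,5)

5,15,5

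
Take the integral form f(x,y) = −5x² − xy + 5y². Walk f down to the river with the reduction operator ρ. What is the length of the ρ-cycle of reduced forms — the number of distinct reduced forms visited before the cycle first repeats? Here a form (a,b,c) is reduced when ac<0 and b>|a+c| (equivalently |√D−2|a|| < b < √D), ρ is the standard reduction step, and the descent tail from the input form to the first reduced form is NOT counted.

D = 101, ⌊√D⌋ = 10
descent: ρ → (5,1,-5)  [lands on river]
river: ρ → (-5,9,1)
river: ρ → (1,9,-5)
river: ρ → (-5,1,5)
river: ρ → (5,9,-1)
river: ρ → (-1,9,5)
ρ-cycle length = 6 (tail of 1 descent step not counted)

6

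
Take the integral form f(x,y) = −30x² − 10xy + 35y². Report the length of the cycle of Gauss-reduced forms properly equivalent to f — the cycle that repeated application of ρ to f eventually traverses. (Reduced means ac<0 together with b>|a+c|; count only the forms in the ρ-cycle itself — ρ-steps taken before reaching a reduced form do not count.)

D = 4300, ⌊√D⌋ = 65
descent: ρ → (35,10,-30)  [lands on river]
river: ρ → (-30,50,15)
river: ρ → (15,40,-45)
river: ρ → (-45,50,10)
river: ρ → (10,50,-45)
river: ρ → (-45,40,15)
river: ρ → (15,50,-30)
river: ρ → (-30,10,35)
river: ρ → (35,60,-5)
river: ρ → (-5,60,35)
ρ-cycle length = 10 (tail of 1 descent step not counted)

10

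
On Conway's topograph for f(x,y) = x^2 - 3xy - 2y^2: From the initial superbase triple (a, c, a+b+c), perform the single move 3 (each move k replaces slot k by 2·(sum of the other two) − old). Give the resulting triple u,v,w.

start (1,-2,-4) = (f(1,0),f(0,1),f(1,1))
replace slot 3: 2·(1+(-2)) − (-4) = 2 → (1,-2,2)

1,-2,2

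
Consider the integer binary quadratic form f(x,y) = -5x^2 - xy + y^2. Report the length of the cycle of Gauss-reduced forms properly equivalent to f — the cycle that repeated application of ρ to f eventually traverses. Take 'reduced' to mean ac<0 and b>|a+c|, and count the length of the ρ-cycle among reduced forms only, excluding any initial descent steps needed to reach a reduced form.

D = 21, ⌊√D⌋ = 4
descent: ρ → (1,3,-3)  [lands on river]
river: ρ → (-3,3,1)
ρ-cycle length = 2 (tail of 1 descent step not counted)

2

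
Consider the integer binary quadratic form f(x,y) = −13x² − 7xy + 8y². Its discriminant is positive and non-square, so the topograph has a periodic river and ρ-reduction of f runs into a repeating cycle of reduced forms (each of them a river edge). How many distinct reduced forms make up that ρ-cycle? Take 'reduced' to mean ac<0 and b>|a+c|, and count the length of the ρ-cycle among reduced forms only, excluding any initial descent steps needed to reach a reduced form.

D = 465, ⌊√D⌋ = 21
descent: ρ → (8,7,-13)  [lands on river]
river: ρ → (-13,19,2)
river: ρ → (2,21,-3)
river: ρ → (-3,21,2)
river: ρ → (2,19,-13)
river: ρ → (-13,7,8)
river: ρ → (8,9,-12)
river: ρ → (-12,15,5)
river: ρ → (5,15,-12)
river: ρ → (-12,9,8)
ρ-cycle length = 10 (tail of 1 descent step not counted)

10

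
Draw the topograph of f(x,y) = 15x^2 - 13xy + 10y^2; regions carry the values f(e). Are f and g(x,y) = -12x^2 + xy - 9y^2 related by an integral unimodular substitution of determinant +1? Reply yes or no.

D₁ = -431, D₂ = -431
f: flip: (15,-13,10)→(10,13,15)
f: translate: b→-7 (≡13 mod 20), so (10,13,15)→(10,-7,12)
f: reduced (well bottom): (10,-7,12) with a≤c, −a<b≤a
g is negative-definite; reduce −g:
−g: flip: (12,-1,9)→(9,1,12)
−g: reduced (well bottom): (9,1,12) with a≤c, −a<b≤a
flip sign back: reduced form of g is (-9,-1,-12)
reduced forms (10, -7, 12) vs (-9, -1, -12) ⇒ inequivalent

no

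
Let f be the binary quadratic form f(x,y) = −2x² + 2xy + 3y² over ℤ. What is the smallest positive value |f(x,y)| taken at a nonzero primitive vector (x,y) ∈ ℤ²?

river: ρ → (3,4,-1)
river: ρ → (-1,4,3)
river: ρ → (3,2,-2)
river: ρ → (-2,2,3)
closes: descent 0, river 4
min |a| on river = 1

1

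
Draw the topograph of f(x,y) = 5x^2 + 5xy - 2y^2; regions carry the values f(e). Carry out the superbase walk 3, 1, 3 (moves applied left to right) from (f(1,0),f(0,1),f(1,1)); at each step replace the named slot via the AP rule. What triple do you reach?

start (5,-2,8) = (f(1,0),f(0,1),f(1,1))
replace slot 3: 2·(5+(-2)) − 8 = -2 → (5,-2,-2)
replace slot 1: 2·((-2)+(-2)) − 5 = -13 → (-13,-2,-2)
replace slot 3: 2·((-13)+(-2)) − (-2) = -28 → (-13,-2,-28)

-13,-2,-28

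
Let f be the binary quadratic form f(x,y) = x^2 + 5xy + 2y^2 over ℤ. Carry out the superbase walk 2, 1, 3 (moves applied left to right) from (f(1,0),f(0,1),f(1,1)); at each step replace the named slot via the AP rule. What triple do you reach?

start (1,2,8) = (f(1,0),f(0,1),f(1,1))
replace slot 2: 2·(1+8) − 2 = 16 → (1,16,8)
replace slot 1: 2·(16+8) − 1 = 47 → (47,16,8)
replace slot 3: 2·(47+16) − 8 = 118 → (47,16,118)

47,16,118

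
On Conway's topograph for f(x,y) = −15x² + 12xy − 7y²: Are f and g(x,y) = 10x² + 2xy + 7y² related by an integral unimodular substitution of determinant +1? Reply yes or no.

D₁ = -276, D₂ = -276
f is negative-definite; reduce −f:
−f: flip: (15,-12,7)→(7,12,15)
−f: translate: b→-2 (≡12 mod 14), so (7,12,15)→(7,-2,10)
−f: reduced (well bottom): (7,-2,10) with a≤c, −a<b≤a
flip sign back: reduced form of f is (-7,2,-10)
g: flip: (10,2,7)→(7,-2,10)
g: reduced (well bottom): (7,-2,10) with a≤c, −a<b≤a
reduced forms (-7, 2, -10) vs (7, -2, 10) ⇒ inequivalent

no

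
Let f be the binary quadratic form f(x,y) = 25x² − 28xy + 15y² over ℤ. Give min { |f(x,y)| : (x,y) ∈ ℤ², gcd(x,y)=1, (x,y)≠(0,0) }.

translate: b→22 (≡-28 mod 50), so (25,-28,15)→(25,22,12)
flip: (25,22,12)→(12,-22,25)
translate: b→2 (≡-22 mod 24), so (12,-22,25)→(12,2,15)
reduced (well bottom): (12,2,15) with a≤c, −a<b≤a
well minimum = a = 12

12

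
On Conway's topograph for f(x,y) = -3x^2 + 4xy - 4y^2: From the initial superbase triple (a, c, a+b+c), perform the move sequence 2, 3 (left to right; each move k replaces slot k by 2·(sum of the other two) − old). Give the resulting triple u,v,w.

start (-3,-4,-3) = (f(1,0),f(0,1),f(1,1))
replace slot 2: 2·((-3)+(-3)) − (-4) = -8 → (-3,-8,-3)
replace slot 3: 2·((-3)+(-8)) − (-3) = -19 → (-3,-8,-19)

-3,-8,-19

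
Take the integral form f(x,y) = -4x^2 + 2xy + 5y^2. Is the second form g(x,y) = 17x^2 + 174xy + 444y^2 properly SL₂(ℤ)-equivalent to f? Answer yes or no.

D₁ = 84, D₂ = 84
river cycle of f (length 6): (5, 8, -1), (-1, 8, 5), (5, 2, -4), (-4, 6, 3), (3, 6, -4), (-4, 2, 5)
river cycle of g (length 6): (-1, 8, 5), (5, 2, -4), (-4, 6, 3), (3, 6, -4), (-4, 2, 5), (5, 8, -1)
cycles coincide ⇒ equivalent

yes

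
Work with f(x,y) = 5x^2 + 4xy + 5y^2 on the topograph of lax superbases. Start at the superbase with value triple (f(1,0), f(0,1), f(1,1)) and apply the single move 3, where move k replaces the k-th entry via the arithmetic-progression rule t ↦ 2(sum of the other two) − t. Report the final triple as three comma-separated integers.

start (5,5,14) = (f(1,0),f(0,1),f(1,1))
replace slot 3: 2·(5+5) − 14 = 6 → (5,5,6)

5,5,6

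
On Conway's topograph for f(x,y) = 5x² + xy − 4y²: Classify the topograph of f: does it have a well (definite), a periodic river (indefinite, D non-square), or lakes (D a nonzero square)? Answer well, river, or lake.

D = b²−4ac = 1² − 4·5·(-4) = 81
D = 9² is a perfect square ⇒ form factors over ℤ ⇒ lakes

lake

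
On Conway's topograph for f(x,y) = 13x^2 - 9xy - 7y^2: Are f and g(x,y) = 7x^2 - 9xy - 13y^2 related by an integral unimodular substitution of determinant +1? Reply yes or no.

D₁ = 445, D₂ = 445
river cycle of f (length 6): (-7, 9, 13), (13, 17, -3), (-3, 19, 7), (7, 9, -13), (-13, 17, 3), (3, 19, -7)
river cycle of g (length 6): (-13, 9, 7), (7, 19, -3), (-3, 17, 13), (13, 9, -7), (-7, 19, 3), (3, 17, -13)
cycles differ ⇒ inequivalent

no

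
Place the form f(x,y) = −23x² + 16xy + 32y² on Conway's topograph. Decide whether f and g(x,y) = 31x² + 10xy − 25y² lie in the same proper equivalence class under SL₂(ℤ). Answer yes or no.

D₁ = 3200, D₂ = 3200
river cycle of f (length 14): (32, 48, -7), (-7, 50, 25), (25, 50, -7), (-7, 48, 32), (32, 16, -23), (-23, 30, 25), (25, 20, -28), (-28, 36, 17), (17, 32, -32), (-32, 32, 17), … (4 more)
river cycle of g (length 8): (-25, 40, 16), (16, 56, -1), (-1, 56, 16), (16, 40, -25), (-25, 10, 31), (31, 52, -4), (-4, 52, 31), (31, 10, -25)
cycles differ ⇒ inequivalent

no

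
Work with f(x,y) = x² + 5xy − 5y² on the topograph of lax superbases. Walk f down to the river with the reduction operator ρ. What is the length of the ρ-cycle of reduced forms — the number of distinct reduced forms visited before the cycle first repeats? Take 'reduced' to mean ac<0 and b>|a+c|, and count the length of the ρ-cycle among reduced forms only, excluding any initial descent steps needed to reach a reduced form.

D = 45, ⌊√D⌋ = 6
river: ρ → (-5,5,1)
river: ρ → (1,5,-5)
ρ-cycle length = 2 (tail of 0 descent steps not counted)

2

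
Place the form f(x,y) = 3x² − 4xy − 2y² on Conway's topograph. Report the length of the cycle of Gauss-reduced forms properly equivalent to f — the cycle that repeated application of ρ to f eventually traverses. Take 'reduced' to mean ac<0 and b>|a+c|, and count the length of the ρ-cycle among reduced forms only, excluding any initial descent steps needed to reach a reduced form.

D = 40, ⌊√D⌋ = 6
descent: ρ → (-2,4,3)  [lands on river]
river: ρ → (3,2,-3)
river: ρ → (-3,4,2)
river: ρ → (2,4,-3)
river: ρ → (-3,2,3)
river: ρ → (3,4,-2)
ρ-cycle length = 6 (tail of 1 descent step not counted)

6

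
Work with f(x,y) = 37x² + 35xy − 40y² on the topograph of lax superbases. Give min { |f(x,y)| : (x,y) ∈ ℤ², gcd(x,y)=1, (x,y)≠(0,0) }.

river: ρ → (-40,45,32)
river: ρ → (32,83,-2)
river: ρ → (-2,81,73)
river: ρ → (73,65,-10)
river: ρ → (-10,75,38)
river: ρ → (38,77,-8)
river: ρ → (-8,83,8)
river: ρ → (8,77,-38)
river: ρ → (-38,75,10)
river: ρ → (10,65,-73)
river: ρ → (-73,81,2)
river: ρ → (2,83,-32)
river: ρ → (-32,45,40)
river: ρ → (40,35,-37)
river: ρ → (-37,39,38)
river: ρ → (38,37,-38)
river: ρ → (-38,39,37)
river: ρ → (37,35,-40)
closes: descent 0, river 18
min |a| on river = 2

2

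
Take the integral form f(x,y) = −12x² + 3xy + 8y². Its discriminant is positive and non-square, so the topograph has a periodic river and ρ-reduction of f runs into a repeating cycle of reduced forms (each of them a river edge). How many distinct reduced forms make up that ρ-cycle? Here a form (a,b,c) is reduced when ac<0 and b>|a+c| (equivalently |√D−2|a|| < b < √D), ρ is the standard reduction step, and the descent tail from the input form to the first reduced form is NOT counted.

D = 393, ⌊√D⌋ = 19
descent: ρ → (8,13,-7)  [lands on river]
river: ρ → (-7,15,6)
river: ρ → (6,9,-13)
river: ρ → (-13,17,2)
river: ρ → (2,19,-4)
river: ρ → (-4,13,14)
river: ρ → (14,15,-3)
river: ρ → (-3,15,14)
river: ρ → (14,13,-4)
river: ρ → (-4,19,2)
river: ρ → (2,17,-13)
river: ρ → (-13,9,6)
river: ρ → (6,15,-7)
river: ρ → (-7,13,8)
river: ρ → (8,19,-1)
river: ρ → (-1,19,8)
ρ-cycle length = 16 (tail of 1 descent step not counted)

16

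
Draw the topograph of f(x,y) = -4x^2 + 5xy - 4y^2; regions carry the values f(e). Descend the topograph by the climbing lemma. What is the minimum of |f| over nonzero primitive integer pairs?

translate: b→3 (≡-5 mod 8), so (4,-5,4)→(4,3,3)
flip: (4,3,3)→(3,-3,4)
translate: b→3 (≡-3 mod 6), so (3,-3,4)→(3,3,4)
reduced (well bottom): (3,3,4) with a≤c, −a<b≤a
well minimum |f| = |-3| = 3 (negative-definite)

3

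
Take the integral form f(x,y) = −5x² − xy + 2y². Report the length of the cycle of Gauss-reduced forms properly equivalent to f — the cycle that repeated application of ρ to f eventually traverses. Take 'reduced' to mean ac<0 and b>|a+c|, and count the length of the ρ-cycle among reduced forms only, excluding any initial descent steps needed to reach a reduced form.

D = 41, ⌊√D⌋ = 6
descent: ρ → (2,5,-2)  [lands on river]
river: ρ → (-2,3,4)
river: ρ → (4,5,-1)
river: ρ → (-1,5,4)
river: ρ → (4,3,-2)
river: ρ → (-2,5,2)
river: ρ → (2,3,-4)
river: ρ → (-4,5,1)
river: ρ → (1,5,-4)
river: ρ → (-4,3,2)
ρ-cycle length = 10 (tail of 1 descent step not counted)

10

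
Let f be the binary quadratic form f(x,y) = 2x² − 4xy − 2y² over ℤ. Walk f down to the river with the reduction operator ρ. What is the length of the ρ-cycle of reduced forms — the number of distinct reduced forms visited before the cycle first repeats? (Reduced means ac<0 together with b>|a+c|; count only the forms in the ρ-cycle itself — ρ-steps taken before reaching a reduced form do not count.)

D = 32, ⌊√D⌋ = 5
descent: ρ → (-2,4,2)  [lands on river]
river: ρ → (2,4,-2)
ρ-cycle length = 2 (tail of 1 descent step not counted)

2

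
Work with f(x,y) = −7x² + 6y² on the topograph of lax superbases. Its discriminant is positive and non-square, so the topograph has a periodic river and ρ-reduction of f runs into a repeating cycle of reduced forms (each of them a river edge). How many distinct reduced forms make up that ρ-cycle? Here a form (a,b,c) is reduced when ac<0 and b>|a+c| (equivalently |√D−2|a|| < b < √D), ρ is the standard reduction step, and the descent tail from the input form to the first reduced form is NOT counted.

D = 168, ⌊√D⌋ = 12
descent: ρ → (6,12,-1)  [lands on river]
river: ρ → (-1,12,6)
ρ-cycle length = 2 (tail of 1 descent step not counted)

2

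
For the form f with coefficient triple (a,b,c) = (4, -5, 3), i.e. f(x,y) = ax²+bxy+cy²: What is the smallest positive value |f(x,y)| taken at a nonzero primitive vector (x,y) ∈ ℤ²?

translate: b→3 (≡-5 mod 8), so (4,-5,3)→(4,3,2)
flip: (4,3,2)→(2,-3,4)
translate: b→1 (≡-3 mod 4), so (2,-3,4)→(2,1,3)
reduced (well bottom): (2,1,3) with a≤c, −a<b≤a
well minimum = a = 2

2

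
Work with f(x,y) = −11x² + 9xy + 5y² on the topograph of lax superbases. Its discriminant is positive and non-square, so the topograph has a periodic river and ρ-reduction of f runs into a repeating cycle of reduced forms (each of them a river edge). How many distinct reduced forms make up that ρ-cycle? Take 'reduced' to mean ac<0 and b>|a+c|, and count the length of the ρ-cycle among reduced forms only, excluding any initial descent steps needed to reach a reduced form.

D = 301, ⌊√D⌋ = 17
river: ρ → (5,11,-9)
river: ρ → (-9,7,7)
river: ρ → (7,7,-9)
river: ρ → (-9,11,5)
river: ρ → (5,9,-11)
river: ρ → (-11,13,3)
river: ρ → (3,17,-1)
river: ρ → (-1,17,3)
river: ρ → (3,13,-11)
river: ρ → (-11,9,5)
ρ-cycle length = 10 (tail of 0 descent steps not counted)

10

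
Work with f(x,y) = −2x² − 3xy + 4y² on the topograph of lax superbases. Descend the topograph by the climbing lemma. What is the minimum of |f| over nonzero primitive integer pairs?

descent: ρ → (4,3,-2)  [lands on river]
river: ρ → (-2,5,2)
river: ρ → (2,3,-4)
river: ρ → (-4,5,1)
river: ρ → (1,5,-4)
river: ρ → (-4,3,2)
river: ρ → (2,5,-2)
river: ρ → (-2,3,4)
river: ρ → (4,5,-1)
river: ρ → (-1,5,4)
closes: descent 1, river 10
min |a| on river = 1

1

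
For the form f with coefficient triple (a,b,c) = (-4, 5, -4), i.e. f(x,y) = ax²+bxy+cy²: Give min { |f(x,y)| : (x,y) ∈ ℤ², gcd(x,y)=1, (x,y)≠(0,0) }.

translate: b→3 (≡-5 mod 8), so (4,-5,4)→(4,3,3)
flip: (4,3,3)→(3,-3,4)
translate: b→3 (≡-3 mod 6), so (3,-3,4)→(3,3,4)
reduced (well bottom): (3,3,4) with a≤c, −a<b≤a
well minimum |f| = |-3| = 3 (negative-definite)

3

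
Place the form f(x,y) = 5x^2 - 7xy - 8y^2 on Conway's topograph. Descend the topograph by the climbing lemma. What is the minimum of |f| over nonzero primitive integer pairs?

descent: ρ → (-8,7,5)  [lands on river]
river: ρ → (5,13,-2)
river: ρ → (-2,11,11)
river: ρ → (11,11,-2)
river: ρ → (-2,13,5)
river: ρ → (5,7,-8)
river: ρ → (-8,9,4)
river: ρ → (4,7,-10)
river: ρ → (-10,13,1)
river: ρ → (1,13,-10)
river: ρ → (-10,7,4)
river: ρ → (4,9,-8)
closes: descent 1, river 12
min |a| on river = 1

1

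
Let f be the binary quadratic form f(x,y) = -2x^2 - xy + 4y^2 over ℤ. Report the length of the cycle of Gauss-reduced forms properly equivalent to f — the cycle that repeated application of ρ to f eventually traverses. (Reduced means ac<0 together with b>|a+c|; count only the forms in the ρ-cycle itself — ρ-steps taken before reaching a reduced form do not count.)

D = 33, ⌊√D⌋ = 5
descent: ρ → (4,1,-2)
descent: ρ → (-2,3,3)  [lands on river]
river: ρ → (3,3,-2)
river: ρ → (-2,5,1)
river: ρ → (1,5,-2)
ρ-cycle length = 4 (tail of 2 descent steps not counted)

4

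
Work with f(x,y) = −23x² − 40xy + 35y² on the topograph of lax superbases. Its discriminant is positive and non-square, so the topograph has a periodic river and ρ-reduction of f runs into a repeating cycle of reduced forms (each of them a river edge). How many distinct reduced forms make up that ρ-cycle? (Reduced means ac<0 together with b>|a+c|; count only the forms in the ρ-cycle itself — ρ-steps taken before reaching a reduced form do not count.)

D = 4820, ⌊√D⌋ = 69
descent: ρ → (35,40,-23)  [lands on river]
river: ρ → (-23,52,23)
river: ρ → (23,40,-35)
river: ρ → (-35,30,28)
river: ρ → (28,26,-37)
river: ρ → (-37,48,17)
river: ρ → (17,54,-28)
river: ρ → (-28,58,13)
river: ρ → (13,46,-52)
river: ρ → (-52,58,7)
river: ρ → (7,68,-7)
river: ρ → (-7,58,52)
river: ρ → (52,46,-13)
river: ρ → (-13,58,28)
river: ρ → (28,54,-17)
river: ρ → (-17,48,37)
river: ρ → (37,26,-28)
river: ρ → (-28,30,35)
ρ-cycle length = 18 (tail of 1 descent step not counted)

18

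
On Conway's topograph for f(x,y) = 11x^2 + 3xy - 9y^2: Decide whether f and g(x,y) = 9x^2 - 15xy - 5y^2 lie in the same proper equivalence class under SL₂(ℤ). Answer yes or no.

D₁ = 405, D₂ = 405
river cycle of f (length 6): (-9, 15, 5), (5, 15, -9), (-9, 3, 11), (11, 19, -1), (-1, 19, 11), (11, 3, -9)
river cycle of g (length 6): (-5, 15, 9), (9, 3, -11), (-11, 19, 1), (1, 19, -11), (-11, 3, 9), (9, 15, -5)
cycles differ ⇒ inequivalent

no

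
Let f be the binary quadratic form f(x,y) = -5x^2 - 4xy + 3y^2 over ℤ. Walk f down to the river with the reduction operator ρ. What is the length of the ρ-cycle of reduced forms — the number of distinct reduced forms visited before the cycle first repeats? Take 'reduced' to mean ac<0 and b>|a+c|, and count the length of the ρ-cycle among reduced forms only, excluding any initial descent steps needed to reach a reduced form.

D = 76, ⌊√D⌋ = 8
descent: ρ → (3,4,-5)  [lands on river]
river: ρ → (-5,6,2)
river: ρ → (2,6,-5)
river: ρ → (-5,4,3)
river: ρ → (3,8,-1)
river: ρ → (-1,8,3)
ρ-cycle length = 6 (tail of 1 descent step not counted)

6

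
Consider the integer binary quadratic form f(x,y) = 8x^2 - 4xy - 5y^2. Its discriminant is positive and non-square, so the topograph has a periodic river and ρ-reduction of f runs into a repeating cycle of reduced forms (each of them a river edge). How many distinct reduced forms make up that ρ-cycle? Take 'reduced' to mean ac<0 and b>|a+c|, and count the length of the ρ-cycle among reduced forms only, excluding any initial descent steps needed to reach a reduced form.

D = 176, ⌊√D⌋ = 13
descent: ρ → (-5,4,8)  [lands on river]
river: ρ → (8,12,-1)
river: ρ → (-1,12,8)
river: ρ → (8,4,-5)
river: ρ → (-5,6,7)
river: ρ → (7,8,-4)
river: ρ → (-4,8,7)
river: ρ → (7,6,-5)
ρ-cycle length = 8 (tail of 1 descent step not counted)

8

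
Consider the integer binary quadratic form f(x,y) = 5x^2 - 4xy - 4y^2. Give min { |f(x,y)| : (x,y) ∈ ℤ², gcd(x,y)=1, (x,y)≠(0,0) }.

descent: ρ → (-4,4,5)  [lands on river]
river: ρ → (5,6,-3)
river: ρ → (-3,6,5)
river: ρ → (5,4,-4)
closes: descent 1, river 4
min |a| on river = 3

3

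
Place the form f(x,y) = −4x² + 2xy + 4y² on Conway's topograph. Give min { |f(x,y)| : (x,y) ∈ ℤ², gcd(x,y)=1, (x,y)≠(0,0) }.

river: ρ → (4,6,-2)
river: ρ → (-2,6,4)
river: ρ → (4,2,-4)
river: ρ → (-4,6,2)
river: ρ → (2,6,-4)
river: ρ → (-4,2,4)
closes: descent 0, river 6
min |a| on river = 2

2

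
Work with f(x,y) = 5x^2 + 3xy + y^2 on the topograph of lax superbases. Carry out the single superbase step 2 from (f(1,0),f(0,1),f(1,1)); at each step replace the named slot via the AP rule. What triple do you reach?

start (5,1,9) = (f(1,0),f(0,1),f(1,1))
replace slot 2: 2·(5+9) − 1 = 27 → (5,27,9)

5,27,9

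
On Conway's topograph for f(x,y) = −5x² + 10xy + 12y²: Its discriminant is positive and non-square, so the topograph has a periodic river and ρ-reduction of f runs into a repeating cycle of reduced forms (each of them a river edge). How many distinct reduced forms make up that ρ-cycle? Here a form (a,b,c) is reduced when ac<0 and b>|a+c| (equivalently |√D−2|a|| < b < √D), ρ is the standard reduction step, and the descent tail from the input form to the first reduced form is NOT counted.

D = 340, ⌊√D⌋ = 18
river: ρ → (12,14,-3)
river: ρ → (-3,16,7)
river: ρ → (7,12,-7)
river: ρ → (-7,16,3)
river: ρ → (3,14,-12)
river: ρ → (-12,10,5)
river: ρ → (5,10,-12)
river: ρ → (-12,14,3)
river: ρ → (3,16,-7)
river: ρ → (-7,12,7)
river: ρ → (7,16,-3)
river: ρ → (-3,14,12)
river: ρ → (12,10,-5)
river: ρ → (-5,10,12)
ρ-cycle length = 14 (tail of 0 descent steps not counted)

14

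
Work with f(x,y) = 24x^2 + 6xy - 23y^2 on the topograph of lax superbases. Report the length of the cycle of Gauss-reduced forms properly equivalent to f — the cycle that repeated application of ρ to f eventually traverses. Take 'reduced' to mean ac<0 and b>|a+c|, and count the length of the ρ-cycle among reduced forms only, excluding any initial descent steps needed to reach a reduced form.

D = 2244, ⌊√D⌋ = 47
river: ρ → (-23,40,7)
river: ρ → (7,44,-11)
river: ρ → (-11,44,7)
river: ρ → (7,40,-23)
river: ρ → (-23,6,24)
river: ρ → (24,42,-5)
river: ρ → (-5,38,40)
river: ρ → (40,42,-3)
river: ρ → (-3,42,40)
river: ρ → (40,38,-5)
river: ρ → (-5,42,24)
river: ρ → (24,6,-23)
ρ-cycle length = 12 (tail of 0 descent steps not counted)

12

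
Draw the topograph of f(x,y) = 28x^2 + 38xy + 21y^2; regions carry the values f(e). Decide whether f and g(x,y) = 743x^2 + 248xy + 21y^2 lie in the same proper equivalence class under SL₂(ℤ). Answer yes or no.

D₁ = -908, D₂ = -908
f: translate: b→-18 (≡38 mod 56), so (28,38,21)→(28,-18,11)
f: flip: (28,-18,11)→(11,18,28)
f: translate: b→-4 (≡18 mod 22), so (11,18,28)→(11,-4,21)
f: reduced (well bottom): (11,-4,21) with a≤c, −a<b≤a
g: flip: (743,248,21)→(21,-248,743)
g: translate: b→4 (≡-248 mod 42), so (21,-248,743)→(21,4,11)
g: flip: (21,4,11)→(11,-4,21)
g: reduced (well bottom): (11,-4,21) with a≤c, −a<b≤a
reduced forms (11, -4, 21) vs (11, -4, 21) ⇒ equivalent

yes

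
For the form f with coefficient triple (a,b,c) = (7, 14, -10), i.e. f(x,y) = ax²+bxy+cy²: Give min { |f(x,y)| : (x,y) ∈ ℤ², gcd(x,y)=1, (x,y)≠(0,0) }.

river: ρ → (-10,6,11)
river: ρ → (11,16,-5)
river: ρ → (-5,14,14)
river: ρ → (14,14,-5)
river: ρ → (-5,16,11)
river: ρ → (11,6,-10)
river: ρ → (-10,14,7)
river: ρ → (7,14,-10)
closes: descent 0, river 8
min |a| on river = 5

5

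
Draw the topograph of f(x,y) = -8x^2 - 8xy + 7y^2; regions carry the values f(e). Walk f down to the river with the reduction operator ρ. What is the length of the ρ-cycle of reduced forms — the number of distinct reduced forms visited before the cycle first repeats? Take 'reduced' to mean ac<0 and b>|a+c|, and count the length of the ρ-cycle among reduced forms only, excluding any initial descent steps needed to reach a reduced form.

D = 288, ⌊√D⌋ = 16
descent: ρ → (7,8,-8)  [lands on river]
river: ρ → (-8,8,7)
river: ρ → (7,6,-9)
river: ρ → (-9,12,4)
river: ρ → (4,12,-9)
river: ρ → (-9,6,7)
ρ-cycle length = 6 (tail of 1 descent step not counted)

6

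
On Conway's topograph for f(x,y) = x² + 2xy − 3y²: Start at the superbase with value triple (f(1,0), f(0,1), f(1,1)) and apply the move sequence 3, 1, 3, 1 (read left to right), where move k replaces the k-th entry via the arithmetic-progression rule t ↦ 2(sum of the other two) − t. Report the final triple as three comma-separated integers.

start (1,-3,0) = (f(1,0),f(0,1),f(1,1))
replace slot 3: 2·(1+(-3)) − 0 = -4 → (1,-3,-4)
replace slot 1: 2·((-3)+(-4)) − 1 = -15 → (-15,-3,-4)
replace slot 3: 2·((-15)+(-3)) − (-4) = -32 → (-15,-3,-32)
replace slot 1: 2·((-3)+(-32)) − (-15) = -55 → (-55,-3,-32)

-55,-3,-32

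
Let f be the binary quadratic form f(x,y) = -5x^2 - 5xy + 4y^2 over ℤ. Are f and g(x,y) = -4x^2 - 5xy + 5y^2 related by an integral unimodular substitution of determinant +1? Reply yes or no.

D₁ = 105, D₂ = 105
river cycle of f (length 6): (4, 5, -5), (-5, 5, 4), (4, 3, -6), (-6, 9, 1), (1, 9, -6), (-6, 3, 4)
river cycle of g (length 6): (5, 5, -4), (-4, 3, 6), (6, 9, -1), (-1, 9, 6), (6, 3, -4), (-4, 5, 5)
cycles differ ⇒ inequivalent

no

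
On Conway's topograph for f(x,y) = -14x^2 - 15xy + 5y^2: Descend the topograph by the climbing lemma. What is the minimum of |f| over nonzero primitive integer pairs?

descent: ρ → (5,15,-14)  [lands on river]
river: ρ → (-14,13,6)
river: ρ → (6,11,-16)
river: ρ → (-16,21,1)
river: ρ → (1,21,-16)
river: ρ → (-16,11,6)
river: ρ → (6,13,-14)
river: ρ → (-14,15,5)
closes: descent 1, river 8
min |a| on river = 1

1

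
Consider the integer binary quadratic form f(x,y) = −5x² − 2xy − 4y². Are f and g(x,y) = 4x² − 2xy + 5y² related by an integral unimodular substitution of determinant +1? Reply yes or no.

D₁ = -76, D₂ = -76
f is negative-definite; reduce −f:
−f: flip: (5,2,4)→(4,-2,5)
−f: reduced (well bottom): (4,-2,5) with a≤c, −a<b≤a
flip sign back: reduced form of f is (-4,2,-5)
g: reduced (well bottom): (4,-2,5) with a≤c, −a<b≤a
reduced forms (-4, 2, -5) vs (4, -2, 5) ⇒ inequivalent

no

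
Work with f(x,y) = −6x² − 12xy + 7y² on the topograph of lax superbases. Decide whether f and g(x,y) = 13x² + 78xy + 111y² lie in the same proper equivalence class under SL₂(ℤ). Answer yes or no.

D₁ = 312, D₂ = 312
river cycle of f (length 4): (7, 12, -6), (-6, 12, 7), (7, 16, -2), (-2, 16, 7)
river cycle of g (length 4): (-6, 12, 7), (7, 16, -2), (-2, 16, 7), (7, 12, -6)
cycles coincide ⇒ equivalent

yes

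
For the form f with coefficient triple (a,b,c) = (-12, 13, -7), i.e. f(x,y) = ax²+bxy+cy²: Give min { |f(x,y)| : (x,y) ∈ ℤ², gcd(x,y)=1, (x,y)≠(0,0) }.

translate: b→11 (≡-13 mod 24), so (12,-13,7)→(12,11,6)
flip: (12,11,6)→(6,-11,12)
translate: b→1 (≡-11 mod 12), so (6,-11,12)→(6,1,7)
reduced (well bottom): (6,1,7) with a≤c, −a<b≤a
well minimum |f| = |-6| = 6 (negative-definite)

6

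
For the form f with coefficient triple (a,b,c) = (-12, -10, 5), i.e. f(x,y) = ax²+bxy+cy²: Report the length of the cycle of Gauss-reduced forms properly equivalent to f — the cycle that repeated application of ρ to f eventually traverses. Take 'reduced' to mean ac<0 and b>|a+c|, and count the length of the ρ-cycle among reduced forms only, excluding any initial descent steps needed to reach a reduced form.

D = 340, ⌊√D⌋ = 18
descent: ρ → (5,10,-12)  [lands on river]
river: ρ → (-12,14,3)
river: ρ → (3,16,-7)
river: ρ → (-7,12,7)
river: ρ → (7,16,-3)
river: ρ → (-3,14,12)
river: ρ → (12,10,-5)
river: ρ → (-5,10,12)
river: ρ → (12,14,-3)
river: ρ → (-3,16,7)
river: ρ → (7,12,-7)
river: ρ → (-7,16,3)
river: ρ → (3,14,-12)
river: ρ → (-12,10,5)
ρ-cycle length = 14 (tail of 1 descent step not counted)

14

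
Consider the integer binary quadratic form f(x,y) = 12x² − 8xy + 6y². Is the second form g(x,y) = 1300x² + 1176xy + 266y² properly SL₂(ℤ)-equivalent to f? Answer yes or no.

D₁ = -224, D₂ = -224
f: flip: (12,-8,6)→(6,8,12)
f: translate: b→-4 (≡8 mod 12), so (6,8,12)→(6,-4,10)
f: reduced (well bottom): (6,-4,10) with a≤c, −a<b≤a
g: flip: (1300,1176,266)→(266,-1176,1300)
g: translate: b→-112 (≡-1176 mod 532), so (266,-1176,1300)→(266,-112,12)
g: flip: (266,-112,12)→(12,112,266)
g: translate: b→-8 (≡112 mod 24), so (12,112,266)→(12,-8,6)
g: flip: (12,-8,6)→(6,8,12)
g: translate: b→-4 (≡8 mod 12), so (6,8,12)→(6,-4,10)
g: reduced (well bottom): (6,-4,10) with a≤c, −a<b≤a
reduced forms (6, -4, 10) vs (6, -4, 10) ⇒ equivalent

yes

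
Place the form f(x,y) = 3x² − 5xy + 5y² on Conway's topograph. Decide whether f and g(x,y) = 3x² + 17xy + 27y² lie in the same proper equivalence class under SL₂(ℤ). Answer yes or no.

D₁ = -35, D₂ = -35
f: translate: b→1 (≡-5 mod 6), so (3,-5,5)→(3,1,3)
f: reduced (well bottom): (3,1,3) with a≤c, −a<b≤a
g: translate: b→-1 (≡17 mod 6), so (3,17,27)→(3,-1,3)
g: flip: (3,-1,3)→(3,1,3)
g: reduced (well bottom): (3,1,3) with a≤c, −a<b≤a
reduced forms (3, 1, 3) vs (3, 1, 3) ⇒ equivalent

yes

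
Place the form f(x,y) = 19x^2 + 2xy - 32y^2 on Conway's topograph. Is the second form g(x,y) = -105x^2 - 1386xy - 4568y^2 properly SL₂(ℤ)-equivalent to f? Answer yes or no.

D₁ = 2436, D₂ = 2436
river cycle of f (length 12): (19, 40, -11), (-11, 48, 3), (3, 48, -11), (-11, 40, 19), (19, 36, -15), (-15, 24, 31), (31, 38, -8), (-8, 42, 21), (21, 42, -8), (-8, 38, 31), … (2 more)
river cycle of g (length 12): (-11, 48, 3), (3, 48, -11), (-11, 40, 19), (19, 36, -15), (-15, 24, 31), (31, 38, -8), (-8, 42, 21), (21, 42, -8), (-8, 38, 31), (31, 24, -15), … (2 more)
cycles coincide ⇒ equivalent

yes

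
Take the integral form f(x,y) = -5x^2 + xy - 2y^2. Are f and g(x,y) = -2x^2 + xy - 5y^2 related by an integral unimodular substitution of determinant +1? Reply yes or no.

D₁ = -39, D₂ = -39
f is negative-definite; reduce −f:
−f: flip: (5,-1,2)→(2,1,5)
−f: reduced (well bottom): (2,1,5) with a≤c, −a<b≤a
flip sign back: reduced form of f is (-2,-1,-5)
g is negative-definite; reduce −g:
−g: reduced (well bottom): (2,-1,5) with a≤c, −a<b≤a
flip sign back: reduced form of g is (-2,1,-5)
reduced forms (-2, -1, -5) vs (-2, 1, -5) ⇒ inequivalent

no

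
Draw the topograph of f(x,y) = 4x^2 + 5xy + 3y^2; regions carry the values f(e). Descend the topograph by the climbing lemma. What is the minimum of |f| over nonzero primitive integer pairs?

translate: b→-3 (≡5 mod 8), so (4,5,3)→(4,-3,2)
flip: (4,-3,2)→(2,3,4)
translate: b→-1 (≡3 mod 4), so (2,3,4)→(2,-1,3)
reduced (well bottom): (2,-1,3) with a≤c, −a<b≤a
well minimum = a = 2

2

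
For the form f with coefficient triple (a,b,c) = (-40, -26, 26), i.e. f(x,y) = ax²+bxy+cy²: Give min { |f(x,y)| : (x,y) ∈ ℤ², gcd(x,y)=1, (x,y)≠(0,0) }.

descent: ρ → (26,26,-40)  [lands on river]
river: ρ → (-40,54,12)
river: ρ → (12,66,-10)
river: ρ → (-10,54,48)
river: ρ → (48,42,-16)
river: ρ → (-16,54,30)
river: ρ → (30,66,-4)
river: ρ → (-4,62,62)
river: ρ → (62,62,-4)
river: ρ → (-4,66,30)
river: ρ → (30,54,-16)
river: ρ → (-16,42,48)
river: ρ → (48,54,-10)
river: ρ → (-10,66,12)
river: ρ → (12,54,-40)
river: ρ → (-40,26,26)
closes: descent 1, river 16
min |a| on river = 4

4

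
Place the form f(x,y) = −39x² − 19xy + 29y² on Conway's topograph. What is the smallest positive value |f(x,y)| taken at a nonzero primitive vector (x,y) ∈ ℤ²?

descent: ρ → (29,19,-39)  [lands on river]
river: ρ → (-39,59,9)
river: ρ → (9,67,-11)
river: ρ → (-11,65,15)
river: ρ → (15,55,-31)
river: ρ → (-31,69,1)
river: ρ → (1,69,-31)
river: ρ → (-31,55,15)
river: ρ → (15,65,-11)
river: ρ → (-11,67,9)
river: ρ → (9,59,-39)
river: ρ → (-39,19,29)
river: ρ → (29,39,-29)
river: ρ → (-29,19,39)
river: ρ → (39,59,-9)
river: ρ → (-9,67,11)
river: ρ → (11,65,-15)
river: ρ → (-15,55,31)
river: ρ → (31,69,-1)
river: ρ → (-1,69,31)
river: ρ → (31,55,-15)
river: ρ → (-15,65,11)
river: ρ → (11,67,-9)
river: ρ → (-9,59,39)
river: ρ → (39,19,-29)
river: ρ → (-29,39,29)
closes: descent 1, river 26
min |a| on river = 1

1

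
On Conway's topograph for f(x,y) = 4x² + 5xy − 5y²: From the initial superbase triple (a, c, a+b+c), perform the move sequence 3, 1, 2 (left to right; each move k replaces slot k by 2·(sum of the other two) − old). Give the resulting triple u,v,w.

start (4,-5,4) = (f(1,0),f(0,1),f(1,1))
replace slot 3: 2·(4+(-5)) − 4 = -6 → (4,-5,-6)
replace slot 1: 2·((-5)+(-6)) − 4 = -26 → (-26,-5,-6)
replace slot 2: 2·((-26)+(-6)) − (-5) = -59 → (-26,-59,-6)

-26,-59,-6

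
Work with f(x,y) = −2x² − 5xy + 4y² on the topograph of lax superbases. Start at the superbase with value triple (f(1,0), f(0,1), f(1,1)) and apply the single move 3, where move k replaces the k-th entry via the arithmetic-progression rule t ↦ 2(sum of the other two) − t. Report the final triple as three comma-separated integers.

start (-2,4,-3) = (f(1,0),f(0,1),f(1,1))
replace slot 3: 2·((-2)+4) − (-3) = 7 → (-2,4,7)

-2,4,7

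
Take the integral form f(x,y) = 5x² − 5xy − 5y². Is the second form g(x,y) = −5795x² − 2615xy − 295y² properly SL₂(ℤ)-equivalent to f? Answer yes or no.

D₁ = 125, D₂ = 125
river cycle of f (length 2): (-5, 5, 5), (5, 5, -5)
river cycle of g (length 2): (-5, 5, 5), (5, 5, -5)
cycles coincide ⇒ equivalent

yes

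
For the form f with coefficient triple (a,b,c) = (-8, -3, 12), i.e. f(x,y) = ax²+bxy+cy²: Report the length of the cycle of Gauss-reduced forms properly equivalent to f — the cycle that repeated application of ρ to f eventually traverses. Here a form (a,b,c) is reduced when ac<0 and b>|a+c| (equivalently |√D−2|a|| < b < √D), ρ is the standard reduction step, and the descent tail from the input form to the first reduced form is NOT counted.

D = 393, ⌊√D⌋ = 19
descent: ρ → (12,3,-8)
descent: ρ → (-8,13,7)  [lands on river]
river: ρ → (7,15,-6)
river: ρ → (-6,9,13)
river: ρ → (13,17,-2)
river: ρ → (-2,19,4)
river: ρ → (4,13,-14)
river: ρ → (-14,15,3)
river: ρ → (3,15,-14)
river: ρ → (-14,13,4)
river: ρ → (4,19,-2)
river: ρ → (-2,17,13)
river: ρ → (13,9,-6)
river: ρ → (-6,15,7)
river: ρ → (7,13,-8)
river: ρ → (-8,19,1)
river: ρ → (1,19,-8)
ρ-cycle length = 16 (tail of 2 descent steps not counted)

16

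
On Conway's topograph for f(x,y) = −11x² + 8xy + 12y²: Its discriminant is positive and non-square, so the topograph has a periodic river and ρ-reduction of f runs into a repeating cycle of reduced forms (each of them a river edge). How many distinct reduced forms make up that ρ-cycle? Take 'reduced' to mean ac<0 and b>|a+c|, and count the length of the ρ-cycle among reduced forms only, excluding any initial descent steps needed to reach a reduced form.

D = 592, ⌊√D⌋ = 24
river: ρ → (12,16,-7)
river: ρ → (-7,12,16)
river: ρ → (16,20,-3)
river: ρ → (-3,22,9)
river: ρ → (9,14,-11)
river: ρ → (-11,8,12)
ρ-cycle length = 6 (tail of 0 descent steps not counted)

6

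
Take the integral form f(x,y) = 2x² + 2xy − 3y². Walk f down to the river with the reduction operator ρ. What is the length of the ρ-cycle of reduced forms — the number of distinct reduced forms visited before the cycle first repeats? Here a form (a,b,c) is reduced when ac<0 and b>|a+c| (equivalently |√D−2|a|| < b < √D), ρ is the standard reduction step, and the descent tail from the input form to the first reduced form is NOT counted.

D = 28, ⌊√D⌋ = 5
river: ρ → (-3,4,1)
river: ρ → (1,4,-3)
river: ρ → (-3,2,2)
river: ρ → (2,2,-3)
ρ-cycle length = 4 (tail of 0 descent steps not counted)

4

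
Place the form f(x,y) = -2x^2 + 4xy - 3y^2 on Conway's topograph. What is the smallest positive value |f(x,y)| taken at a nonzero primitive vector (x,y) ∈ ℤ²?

translate: b→0 (≡-4 mod 4), so (2,-4,3)→(2,0,1)
flip: (2,0,1)→(1,0,2)
reduced (well bottom): (1,0,2) with a≤c, −a<b≤a
well minimum |f| = |-1| = 1 (negative-definite)

1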